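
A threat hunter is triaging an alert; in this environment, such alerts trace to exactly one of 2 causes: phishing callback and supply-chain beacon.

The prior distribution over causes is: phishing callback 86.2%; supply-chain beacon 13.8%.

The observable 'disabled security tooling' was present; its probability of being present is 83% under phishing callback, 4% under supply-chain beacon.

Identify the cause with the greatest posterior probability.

phishing callback

By Bayes' rule, the unnormalized weight for each hypothesis is prior × likelihood:
  phishing callback: 0.862 × 0.83 = 0.71546
  supply-chain beacon: 0.138 × 0.04 = 0.00552
The unnormalized weights sum to 0.72098.
P(phishing callback | evidence) ≈ 0.71546 / 0.72098 ≈ 0.992
P(supply-chain beacon | evidence) ≈ 0.00552 / 0.72098 ≈ 0.008
The largest is 0.992, so phishing callback is most probable.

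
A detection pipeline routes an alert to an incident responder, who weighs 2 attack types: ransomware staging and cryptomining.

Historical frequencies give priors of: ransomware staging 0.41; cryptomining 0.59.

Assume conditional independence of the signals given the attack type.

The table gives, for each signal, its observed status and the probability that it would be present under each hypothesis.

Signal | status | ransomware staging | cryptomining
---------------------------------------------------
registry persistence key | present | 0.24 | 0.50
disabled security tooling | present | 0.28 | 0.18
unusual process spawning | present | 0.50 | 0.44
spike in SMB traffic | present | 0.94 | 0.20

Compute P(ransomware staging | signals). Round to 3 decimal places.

By Bayes' rule with conditional independence, the unnormalized weight for each hypothesis is prior × ∏ likelihoods:
  ransomware staging: 0.41 × 0.24 × 0.28 × 0.50 × 0.94 = 0.012949
  cryptomining: 0.59 × 0.50 × 0.18 × 0.44 × 0.20 = 0.0046728
Normalizing constant Z = 0.012949 + 0.0046728 = 0.017622.
P(ransomware staging | evidence) = 0.012949 / 0.017622 ≈ 0.735.

0.735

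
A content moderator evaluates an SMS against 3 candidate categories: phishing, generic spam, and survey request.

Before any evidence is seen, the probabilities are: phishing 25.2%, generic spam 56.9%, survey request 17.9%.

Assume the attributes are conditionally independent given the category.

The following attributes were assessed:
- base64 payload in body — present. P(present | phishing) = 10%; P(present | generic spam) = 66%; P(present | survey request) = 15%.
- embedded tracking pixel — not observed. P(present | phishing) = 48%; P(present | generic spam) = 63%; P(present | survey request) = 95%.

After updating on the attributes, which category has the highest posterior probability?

Multiply each prior by the joint likelihood of the attribute pattern (using 1 − P(present | H) for each absent attribute):
  phishing: 0.252 × 0.10 × (1 − 0.48) = 0.013104
  generic spam: 0.569 × 0.66 × (1 − 0.63) = 0.13895
  survey request: 0.179 × 0.15 × (1 − 0.95) = 0.0013425
The unnormalized weights sum to 0.1534.
P(phishing | evidence) ≈ 0.013104 / 0.1534 ≈ 0.085
P(generic spam | evidence) ≈ 0.13895 / 0.1534 ≈ 0.906
P(survey request | evidence) ≈ 0.0013425 / 0.1534 ≈ 0.009
The largest is 0.906, so generic spam is most probable.

generic spam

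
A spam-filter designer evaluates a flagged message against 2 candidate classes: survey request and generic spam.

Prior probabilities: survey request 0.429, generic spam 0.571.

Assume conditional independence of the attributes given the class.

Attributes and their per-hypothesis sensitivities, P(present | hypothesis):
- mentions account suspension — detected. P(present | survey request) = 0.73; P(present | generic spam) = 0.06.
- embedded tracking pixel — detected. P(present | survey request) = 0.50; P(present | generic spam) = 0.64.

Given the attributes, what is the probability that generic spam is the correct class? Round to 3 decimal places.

0.123

By Bayes' rule with conditional independence, the unnormalized weight for each hypothesis is prior × ∏ likelihoods:
  survey request: 0.429 × 0.73 × 0.50 = 0.15659
  generic spam: 0.571 × 0.06 × 0.64 = 0.021926
Marginal likelihood of the evidence = 0.17851.
P(generic spam | evidence) = 0.021926 / 0.17851 ≈ 0.123.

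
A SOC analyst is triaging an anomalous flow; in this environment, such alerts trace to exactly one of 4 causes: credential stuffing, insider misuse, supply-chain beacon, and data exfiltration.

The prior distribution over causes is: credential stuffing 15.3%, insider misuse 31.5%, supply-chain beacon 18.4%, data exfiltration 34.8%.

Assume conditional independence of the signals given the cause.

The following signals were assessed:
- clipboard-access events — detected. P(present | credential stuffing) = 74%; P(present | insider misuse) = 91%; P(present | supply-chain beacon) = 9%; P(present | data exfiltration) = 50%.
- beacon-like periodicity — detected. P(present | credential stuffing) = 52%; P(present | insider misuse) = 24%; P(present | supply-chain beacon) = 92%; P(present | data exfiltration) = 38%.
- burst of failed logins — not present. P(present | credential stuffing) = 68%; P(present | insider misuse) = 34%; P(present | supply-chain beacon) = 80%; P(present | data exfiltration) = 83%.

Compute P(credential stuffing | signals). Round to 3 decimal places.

By Bayes' rule with conditional independence, the unnormalized weight for each hypothesis is prior × ∏ likelihoods (using 1 − P(present | H) for each absent signal):
  credential stuffing: 0.153 × 0.74 × 0.52 × (1 − 0.68) = 0.01884
  insider misuse: 0.315 × 0.91 × 0.24 × (1 − 0.34) = 0.045405
  supply-chain beacon: 0.184 × 0.09 × 0.92 × (1 − 0.80) = 0.003047
  data exfiltration: 0.348 × 0.50 × 0.38 × (1 − 0.83) = 0.01124
The unnormalized weights sum to 0.078533.
P(credential stuffing | evidence) = 0.01884 / 0.078533 ≈ 0.240.

0.240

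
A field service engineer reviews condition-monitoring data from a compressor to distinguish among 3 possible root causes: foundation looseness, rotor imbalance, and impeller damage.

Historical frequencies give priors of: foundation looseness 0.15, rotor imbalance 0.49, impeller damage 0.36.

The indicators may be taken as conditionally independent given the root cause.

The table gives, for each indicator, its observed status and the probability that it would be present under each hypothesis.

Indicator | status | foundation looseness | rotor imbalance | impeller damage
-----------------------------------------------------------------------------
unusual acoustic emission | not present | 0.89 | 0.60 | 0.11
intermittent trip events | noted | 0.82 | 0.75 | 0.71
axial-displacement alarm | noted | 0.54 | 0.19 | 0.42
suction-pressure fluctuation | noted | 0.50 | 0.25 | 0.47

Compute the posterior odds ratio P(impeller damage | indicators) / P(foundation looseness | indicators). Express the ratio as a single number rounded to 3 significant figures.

12.3

Unnormalized posterior weight (prior times the indicator likelihoods) for each of the two hypotheses (using 1 − P(present | H) for each absent indicator):
  impeller damage: 0.36 × (1 − 0.11) × 0.71 × 0.42 × 0.47 = 0.044905
  foundation looseness: 0.15 × (1 − 0.89) × 0.82 × 0.54 × 0.50 = 0.0036531
Odds(impeller damage : foundation looseness) = 0.044905 / 0.0036531 ≈ 12.3.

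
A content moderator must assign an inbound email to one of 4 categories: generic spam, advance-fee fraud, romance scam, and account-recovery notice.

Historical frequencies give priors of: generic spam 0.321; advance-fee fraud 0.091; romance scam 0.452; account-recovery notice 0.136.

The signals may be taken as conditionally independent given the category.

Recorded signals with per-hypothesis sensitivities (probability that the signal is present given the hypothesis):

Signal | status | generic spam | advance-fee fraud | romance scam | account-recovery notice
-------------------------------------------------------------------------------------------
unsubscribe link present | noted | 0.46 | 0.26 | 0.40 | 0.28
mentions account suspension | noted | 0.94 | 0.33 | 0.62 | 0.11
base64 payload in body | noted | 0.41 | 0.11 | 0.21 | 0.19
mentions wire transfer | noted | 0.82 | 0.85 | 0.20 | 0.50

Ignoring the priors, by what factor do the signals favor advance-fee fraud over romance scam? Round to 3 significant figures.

Take the product of per-signal likelihoods under each hypothesis, then divide.
  advance-fee fraud: 0.26 × 0.33 × 0.11 × 0.85 = 0.0080223
  romance scam: 0.40 × 0.62 × 0.21 × 0.20 = 0.010416
Bayes factor = 0.0080223 / 0.010416 ≈ 0.770

0.770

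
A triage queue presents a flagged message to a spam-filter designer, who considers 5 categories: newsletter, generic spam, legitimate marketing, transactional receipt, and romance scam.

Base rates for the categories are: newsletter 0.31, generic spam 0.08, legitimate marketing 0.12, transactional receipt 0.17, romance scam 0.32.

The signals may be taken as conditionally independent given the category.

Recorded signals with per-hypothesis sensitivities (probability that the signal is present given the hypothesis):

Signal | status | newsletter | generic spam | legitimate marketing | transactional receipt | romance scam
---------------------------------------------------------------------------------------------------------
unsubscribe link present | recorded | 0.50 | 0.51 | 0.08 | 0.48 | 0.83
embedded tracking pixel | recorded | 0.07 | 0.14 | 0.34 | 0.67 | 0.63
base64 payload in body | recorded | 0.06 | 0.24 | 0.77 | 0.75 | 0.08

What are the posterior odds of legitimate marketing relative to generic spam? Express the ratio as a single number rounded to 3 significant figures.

Unnormalized posterior weight (prior times the signal likelihoods) for each of the two hypotheses:
  legitimate marketing: 0.12 × 0.08 × 0.34 × 0.77 = 0.0025133
  generic spam: 0.08 × 0.51 × 0.14 × 0.24 = 0.0013709
Posterior odds = 0.0025133 / 0.0013709 ≈ 1.83.

1.83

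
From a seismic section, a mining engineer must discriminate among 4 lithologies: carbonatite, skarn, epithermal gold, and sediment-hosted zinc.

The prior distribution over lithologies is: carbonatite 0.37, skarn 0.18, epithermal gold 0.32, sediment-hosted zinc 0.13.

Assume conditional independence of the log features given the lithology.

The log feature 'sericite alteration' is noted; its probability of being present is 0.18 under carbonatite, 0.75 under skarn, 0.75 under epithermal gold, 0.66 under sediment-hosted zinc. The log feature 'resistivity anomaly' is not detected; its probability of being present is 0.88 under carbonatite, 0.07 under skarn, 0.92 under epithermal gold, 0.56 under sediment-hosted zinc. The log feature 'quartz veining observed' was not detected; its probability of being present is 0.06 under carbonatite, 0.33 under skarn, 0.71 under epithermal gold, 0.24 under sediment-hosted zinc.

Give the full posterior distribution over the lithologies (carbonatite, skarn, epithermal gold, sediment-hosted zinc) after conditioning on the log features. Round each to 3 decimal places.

0.060, 0.668, 0.044, 0.228

By Bayes' rule with conditional independence, the unnormalized weight for each hypothesis is prior × ∏ likelihoods (using 1 − P(present | H) for each absent log feature):
  carbonatite: 0.37 × 0.18 × (1 − 0.88) × (1 − 0.06) = 0.0075125
  skarn: 0.18 × 0.75 × (1 − 0.07) × (1 − 0.33) = 0.084118
  epithermal gold: 0.32 × 0.75 × (1 − 0.92) × (1 − 0.71) = 0.005568
  sediment-hosted zinc: 0.13 × 0.66 × (1 − 0.56) × (1 − 0.24) = 0.028692
Normalizing constant Z = 0.0075125 + 0.084118 + 0.005568 + 0.028692 = 0.12589.
P(carbonatite | evidence) = 0.0075125 / 0.12589 ≈ 0.060
P(skarn | evidence) = 0.084118 / 0.12589 ≈ 0.668
P(epithermal gold | evidence) = 0.005568 / 0.12589 ≈ 0.044
P(sediment-hosted zinc | evidence) = 0.028692 / 0.12589 ≈ 0.228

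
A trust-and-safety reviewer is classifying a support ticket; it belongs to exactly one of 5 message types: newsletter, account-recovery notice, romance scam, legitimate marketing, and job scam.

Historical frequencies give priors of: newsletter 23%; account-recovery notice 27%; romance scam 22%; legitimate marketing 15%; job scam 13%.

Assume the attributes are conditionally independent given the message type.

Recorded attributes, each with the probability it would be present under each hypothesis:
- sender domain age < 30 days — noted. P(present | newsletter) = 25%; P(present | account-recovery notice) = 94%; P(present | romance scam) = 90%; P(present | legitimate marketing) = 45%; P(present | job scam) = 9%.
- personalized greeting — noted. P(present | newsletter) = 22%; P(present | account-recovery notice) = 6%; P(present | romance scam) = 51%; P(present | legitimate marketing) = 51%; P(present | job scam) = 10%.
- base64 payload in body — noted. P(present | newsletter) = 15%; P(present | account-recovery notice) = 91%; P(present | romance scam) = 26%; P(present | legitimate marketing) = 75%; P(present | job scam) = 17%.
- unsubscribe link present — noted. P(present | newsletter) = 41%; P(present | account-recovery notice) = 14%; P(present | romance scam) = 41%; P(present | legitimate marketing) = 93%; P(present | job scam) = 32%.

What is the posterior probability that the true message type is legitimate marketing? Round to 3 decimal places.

0.639

By Bayes' rule with conditional independence, the unnormalized weight for each hypothesis is prior × ∏ likelihoods:
  newsletter: 0.23 × 0.25 × 0.22 × 0.15 × 0.41 = 0.00077797
  account-recovery notice: 0.27 × 0.94 × 0.06 × 0.91 × 0.14 = 0.00194
  romance scam: 0.22 × 0.90 × 0.51 × 0.26 × 0.41 = 0.010764
  legitimate marketing: 0.15 × 0.45 × 0.51 × 0.75 × 0.93 = 0.024011
  job scam: 0.13 × 0.09 × 0.10 × 0.17 × 0.32 = 6.3648e-05
Marginal likelihood of the evidence = 0.037558.
P(legitimate marketing | evidence) = 0.024011 / 0.037558 ≈ 0.639.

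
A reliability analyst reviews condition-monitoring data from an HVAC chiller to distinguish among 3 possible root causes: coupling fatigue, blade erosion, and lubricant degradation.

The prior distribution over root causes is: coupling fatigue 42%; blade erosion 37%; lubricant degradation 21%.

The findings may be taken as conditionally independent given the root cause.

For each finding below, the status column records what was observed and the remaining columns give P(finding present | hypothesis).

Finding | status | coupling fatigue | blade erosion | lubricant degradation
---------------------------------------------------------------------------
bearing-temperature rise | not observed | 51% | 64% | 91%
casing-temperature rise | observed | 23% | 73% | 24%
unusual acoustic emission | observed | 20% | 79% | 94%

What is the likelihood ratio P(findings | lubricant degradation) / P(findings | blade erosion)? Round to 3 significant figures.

Take the product of per-finding likelihoods under each hypothesis (using 1 − P(present | H) for each absent finding), then divide.
  lubricant degradation: (1 − 0.91) × 0.24 × 0.94 = 0.020304
  blade erosion: (1 − 0.64) × 0.73 × 0.79 = 0.20761
Bayes factor = 0.020304 / 0.20761 ≈ 0.0978

0.0978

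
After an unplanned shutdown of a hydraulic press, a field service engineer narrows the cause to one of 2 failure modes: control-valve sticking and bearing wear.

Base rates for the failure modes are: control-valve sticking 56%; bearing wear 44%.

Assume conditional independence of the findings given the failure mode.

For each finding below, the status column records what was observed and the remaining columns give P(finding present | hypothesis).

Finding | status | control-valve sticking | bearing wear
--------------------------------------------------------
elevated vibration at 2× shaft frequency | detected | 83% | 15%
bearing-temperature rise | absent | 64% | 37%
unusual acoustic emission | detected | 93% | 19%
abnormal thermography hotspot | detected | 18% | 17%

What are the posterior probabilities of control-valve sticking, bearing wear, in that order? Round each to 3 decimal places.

0.954, 0.046

For each hypothesis, the unnormalized posterior weight is prior × product of the finding likelihoods (using 1 − P(present | H) for each absent finding):
  control-valve sticking: 0.56 × 0.83 × (1 − 0.64) × 0.93 × 0.18 = 0.028011
  bearing wear: 0.44 × 0.15 × (1 − 0.37) × 0.19 × 0.17 = 0.001343
Normalizing constant Z = 0.028011 + 0.001343 = 0.029354.
P(control-valve sticking | evidence) = 0.028011 / 0.029354 ≈ 0.954
P(bearing wear | evidence) = 0.001343 / 0.029354 ≈ 0.046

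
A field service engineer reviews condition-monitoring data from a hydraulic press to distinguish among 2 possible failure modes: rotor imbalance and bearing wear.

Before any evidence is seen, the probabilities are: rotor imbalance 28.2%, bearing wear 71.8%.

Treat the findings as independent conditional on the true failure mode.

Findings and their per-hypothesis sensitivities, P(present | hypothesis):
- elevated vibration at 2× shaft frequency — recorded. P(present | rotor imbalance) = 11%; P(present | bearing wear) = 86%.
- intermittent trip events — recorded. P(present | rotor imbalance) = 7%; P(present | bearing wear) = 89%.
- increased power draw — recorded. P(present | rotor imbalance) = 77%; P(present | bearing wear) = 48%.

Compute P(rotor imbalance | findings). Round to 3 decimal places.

0.006

Multiply each prior by the joint likelihood of the evidence pattern:
  rotor imbalance: 0.282 × 0.11 × 0.07 × 0.77 = 0.001672
  bearing wear: 0.718 × 0.86 × 0.89 × 0.48 = 0.26379
Marginal likelihood of the evidence = 0.26546.
P(rotor imbalance | evidence) = 0.001672 / 0.26546 ≈ 0.006.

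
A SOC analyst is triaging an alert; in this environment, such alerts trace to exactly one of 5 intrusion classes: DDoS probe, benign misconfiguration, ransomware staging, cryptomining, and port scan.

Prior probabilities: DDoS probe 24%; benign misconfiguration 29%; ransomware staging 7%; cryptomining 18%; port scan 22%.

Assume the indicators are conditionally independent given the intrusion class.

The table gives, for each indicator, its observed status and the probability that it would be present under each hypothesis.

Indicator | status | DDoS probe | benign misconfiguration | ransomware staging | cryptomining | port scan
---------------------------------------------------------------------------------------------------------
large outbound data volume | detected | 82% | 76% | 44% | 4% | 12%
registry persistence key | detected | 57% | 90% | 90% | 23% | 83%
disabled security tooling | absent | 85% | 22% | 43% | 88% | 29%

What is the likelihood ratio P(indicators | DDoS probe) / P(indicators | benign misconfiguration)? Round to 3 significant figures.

0.131

Joint likelihood of the indicator pattern under each hypothesis (using 1 − P(present | H) for each absent indicator):
  DDoS probe: 0.82 × 0.57 × (1 − 0.85) = 0.07011
  benign misconfiguration: 0.76 × 0.90 × (1 − 0.22) = 0.53352
Bayes factor = 0.07011 / 0.53352 ≈ 0.131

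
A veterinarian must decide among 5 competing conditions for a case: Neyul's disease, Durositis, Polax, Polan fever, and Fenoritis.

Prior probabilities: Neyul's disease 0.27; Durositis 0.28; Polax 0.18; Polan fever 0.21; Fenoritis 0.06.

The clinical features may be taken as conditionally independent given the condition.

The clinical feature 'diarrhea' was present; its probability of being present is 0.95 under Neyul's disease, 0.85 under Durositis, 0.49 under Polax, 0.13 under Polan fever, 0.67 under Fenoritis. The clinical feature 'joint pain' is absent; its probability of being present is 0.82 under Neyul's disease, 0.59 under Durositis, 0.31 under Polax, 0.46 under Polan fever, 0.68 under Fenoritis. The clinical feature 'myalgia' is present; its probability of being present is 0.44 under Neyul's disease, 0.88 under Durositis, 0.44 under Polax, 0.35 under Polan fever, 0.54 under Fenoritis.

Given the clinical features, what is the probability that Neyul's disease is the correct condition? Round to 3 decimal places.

0.140

By Bayes' rule with conditional independence, the unnormalized weight for each hypothesis is prior × ∏ likelihoods (using 1 − P(present | H) for each absent clinical feature):
  Neyul's disease: 0.27 × 0.95 × (1 − 0.82) × 0.44 = 0.020315
  Durositis: 0.28 × 0.85 × (1 − 0.59) × 0.88 = 0.08587
  Polax: 0.18 × 0.49 × (1 − 0.31) × 0.44 = 0.026778
  Polan fever: 0.21 × 0.13 × (1 − 0.46) × 0.35 = 0.0051597
  Fenoritis: 0.06 × 0.67 × (1 − 0.68) × 0.54 = 0.0069466
Normalizing constant Z = 0.020315 + 0.08587 + 0.026778 + 0.0051597 + 0.0069466 = 0.14507.
P(Neyul's disease | evidence) = 0.020315 / 0.14507 ≈ 0.140.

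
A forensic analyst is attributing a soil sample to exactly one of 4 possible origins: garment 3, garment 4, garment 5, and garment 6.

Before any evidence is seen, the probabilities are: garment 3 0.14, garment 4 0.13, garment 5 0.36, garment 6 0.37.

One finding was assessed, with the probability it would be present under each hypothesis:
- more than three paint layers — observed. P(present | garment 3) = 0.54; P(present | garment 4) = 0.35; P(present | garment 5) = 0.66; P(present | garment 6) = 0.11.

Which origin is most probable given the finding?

By Bayes' rule, the unnormalized weight for each hypothesis is prior × likelihood:
  garment 3: 0.14 × 0.54 = 0.0756
  garment 4: 0.13 × 0.35 = 0.0455
  garment 5: 0.36 × 0.66 = 0.2376
  garment 6: 0.37 × 0.11 = 0.0407
Marginal likelihood of the evidence = 0.3994.
P(garment 3 | evidence) ≈ 0.0756 / 0.3994 ≈ 0.189
P(garment 4 | evidence) ≈ 0.0455 / 0.3994 ≈ 0.114
P(garment 5 | evidence) ≈ 0.2376 / 0.3994 ≈ 0.595
P(garment 6 | evidence) ≈ 0.0407 / 0.3994 ≈ 0.102
The largest is 0.595, so garment 5 is most probable.

garment 5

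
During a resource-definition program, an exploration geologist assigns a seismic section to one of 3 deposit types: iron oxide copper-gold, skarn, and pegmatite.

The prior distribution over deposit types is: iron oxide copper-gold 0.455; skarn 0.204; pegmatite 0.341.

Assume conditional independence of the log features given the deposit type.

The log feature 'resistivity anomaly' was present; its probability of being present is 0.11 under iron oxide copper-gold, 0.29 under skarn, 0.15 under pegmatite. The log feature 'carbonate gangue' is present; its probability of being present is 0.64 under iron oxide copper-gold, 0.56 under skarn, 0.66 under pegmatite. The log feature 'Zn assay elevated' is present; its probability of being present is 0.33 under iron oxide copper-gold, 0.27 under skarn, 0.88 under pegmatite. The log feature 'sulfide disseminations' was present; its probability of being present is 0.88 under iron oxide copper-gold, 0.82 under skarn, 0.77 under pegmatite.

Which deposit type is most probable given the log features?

pegmatite

For each hypothesis, the unnormalized posterior weight is prior × product of the log feature likelihoods:
  iron oxide copper-gold: 0.455 × 0.11 × 0.64 × 0.33 × 0.88 = 0.0093021
  skarn: 0.204 × 0.29 × 0.56 × 0.27 × 0.82 = 0.0073349
  pegmatite: 0.341 × 0.15 × 0.66 × 0.88 × 0.77 = 0.022875
Normalizing constant Z = 0.0093021 + 0.0073349 + 0.022875 = 0.039512.
P(iron oxide copper-gold | evidence) ≈ 0.0093021 / 0.039512 ≈ 0.235
P(skarn | evidence) ≈ 0.0073349 / 0.039512 ≈ 0.186
P(pegmatite | evidence) ≈ 0.022875 / 0.039512 ≈ 0.579
The largest is 0.579, so pegmatite is most probable.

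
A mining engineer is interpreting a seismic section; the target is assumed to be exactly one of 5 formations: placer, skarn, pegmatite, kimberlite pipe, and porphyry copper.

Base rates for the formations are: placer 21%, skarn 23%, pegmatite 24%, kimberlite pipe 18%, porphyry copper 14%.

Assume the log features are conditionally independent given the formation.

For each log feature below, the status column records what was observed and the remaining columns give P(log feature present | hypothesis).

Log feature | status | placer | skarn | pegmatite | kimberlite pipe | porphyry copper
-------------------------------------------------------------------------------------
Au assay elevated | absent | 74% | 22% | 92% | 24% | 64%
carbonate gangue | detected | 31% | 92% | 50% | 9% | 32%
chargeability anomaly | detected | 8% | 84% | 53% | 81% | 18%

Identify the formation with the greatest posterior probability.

skarn

Multiply each prior by the joint likelihood of the log feature pattern (using 1 − P(present | H) for each absent log feature):
  placer: 0.21 × (1 − 0.74) × 0.31 × 0.08 = 0.0013541
  skarn: 0.23 × (1 − 0.22) × 0.92 × 0.84 = 0.13864
  pegmatite: 0.24 × (1 − 0.92) × 0.50 × 0.53 = 0.005088
  kimberlite pipe: 0.18 × (1 − 0.24) × 0.09 × 0.81 = 0.0099727
  porphyry copper: 0.14 × (1 − 0.64) × 0.32 × 0.18 = 0.002903
Normalizing constant Z = 0.0013541 + 0.13864 + 0.005088 + 0.0099727 + 0.002903 = 0.15796.
P(placer | evidence) ≈ 0.0013541 / 0.15796 ≈ 0.009
P(skarn | evidence) ≈ 0.13864 / 0.15796 ≈ 0.878
P(pegmatite | evidence) ≈ 0.005088 / 0.15796 ≈ 0.032
P(kimberlite pipe | evidence) ≈ 0.0099727 / 0.15796 ≈ 0.063
P(porphyry copper | evidence) ≈ 0.002903 / 0.15796 ≈ 0.018
The largest is 0.878, so skarn is most probable.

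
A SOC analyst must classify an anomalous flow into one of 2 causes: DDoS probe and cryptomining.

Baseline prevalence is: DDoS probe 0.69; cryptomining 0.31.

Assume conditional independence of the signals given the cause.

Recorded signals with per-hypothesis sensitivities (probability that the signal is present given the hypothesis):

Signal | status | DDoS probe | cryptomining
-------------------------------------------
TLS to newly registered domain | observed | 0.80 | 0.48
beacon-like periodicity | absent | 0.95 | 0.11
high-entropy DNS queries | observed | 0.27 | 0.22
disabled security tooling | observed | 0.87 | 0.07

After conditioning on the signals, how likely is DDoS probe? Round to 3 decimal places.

By Bayes' rule with conditional independence, the unnormalized weight for each hypothesis is prior × ∏ likelihoods (using 1 − P(present | H) for each absent signal):
  DDoS probe: 0.69 × 0.80 × (1 − 0.95) × 0.27 × 0.87 = 0.0064832
  cryptomining: 0.31 × 0.48 × (1 − 0.11) × 0.22 × 0.07 = 0.0020395
Marginal likelihood of the evidence = 0.0085227.
P(DDoS probe | evidence) = 0.0064832 / 0.0085227 ≈ 0.761.

0.761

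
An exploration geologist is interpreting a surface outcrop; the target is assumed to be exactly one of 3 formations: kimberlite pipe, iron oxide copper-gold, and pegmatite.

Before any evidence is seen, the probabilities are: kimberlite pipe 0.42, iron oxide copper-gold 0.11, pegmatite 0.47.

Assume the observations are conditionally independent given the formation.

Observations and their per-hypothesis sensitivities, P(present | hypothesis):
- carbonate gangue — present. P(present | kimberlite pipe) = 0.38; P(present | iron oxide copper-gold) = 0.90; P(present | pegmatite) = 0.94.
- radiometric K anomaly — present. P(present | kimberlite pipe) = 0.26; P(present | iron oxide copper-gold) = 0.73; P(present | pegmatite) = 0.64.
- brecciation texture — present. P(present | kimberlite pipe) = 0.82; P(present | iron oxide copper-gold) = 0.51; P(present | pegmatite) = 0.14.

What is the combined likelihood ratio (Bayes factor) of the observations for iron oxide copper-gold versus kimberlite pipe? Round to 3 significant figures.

Joint likelihood of the evidence pattern under each hypothesis:
  iron oxide copper-gold: 0.90 × 0.73 × 0.51 = 0.33507
  kimberlite pipe: 0.38 × 0.26 × 0.82 = 0.081016
Bayes factor = 0.33507 / 0.081016 ≈ 4.14

4.14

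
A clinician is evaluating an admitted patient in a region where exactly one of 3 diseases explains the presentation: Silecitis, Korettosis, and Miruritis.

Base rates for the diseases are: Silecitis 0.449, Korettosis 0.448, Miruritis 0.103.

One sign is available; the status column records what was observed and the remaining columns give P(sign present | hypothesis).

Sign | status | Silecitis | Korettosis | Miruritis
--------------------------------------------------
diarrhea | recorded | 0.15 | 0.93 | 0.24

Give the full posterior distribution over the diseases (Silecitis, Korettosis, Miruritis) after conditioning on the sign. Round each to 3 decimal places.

0.132, 0.819, 0.049

For each hypothesis, the unnormalized posterior weight is prior × likelihood:
  Silecitis: 0.449 × 0.15 = 0.06735
  Korettosis: 0.448 × 0.93 = 0.41664
  Miruritis: 0.103 × 0.24 = 0.02472
Normalizing constant Z = 0.06735 + 0.41664 + 0.02472 = 0.50871.
P(Silecitis | evidence) = 0.06735 / 0.50871 ≈ 0.132
P(Korettosis | evidence) = 0.41664 / 0.50871 ≈ 0.819
P(Miruritis | evidence) = 0.02472 / 0.50871 ≈ 0.049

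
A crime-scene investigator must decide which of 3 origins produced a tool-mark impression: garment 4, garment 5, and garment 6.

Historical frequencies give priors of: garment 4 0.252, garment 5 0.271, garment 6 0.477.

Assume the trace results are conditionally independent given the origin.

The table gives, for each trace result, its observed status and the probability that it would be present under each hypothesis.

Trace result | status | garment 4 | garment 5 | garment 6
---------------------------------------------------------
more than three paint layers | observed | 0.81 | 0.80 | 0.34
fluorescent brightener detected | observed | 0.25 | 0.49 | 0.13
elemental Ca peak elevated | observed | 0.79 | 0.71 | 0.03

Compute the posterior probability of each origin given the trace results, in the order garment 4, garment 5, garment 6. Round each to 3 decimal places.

For each hypothesis, the unnormalized posterior weight is prior × product of the trace result likelihoods:
  garment 4: 0.252 × 0.81 × 0.25 × 0.79 = 0.040314
  garment 5: 0.271 × 0.80 × 0.49 × 0.71 = 0.075425
  garment 6: 0.477 × 0.34 × 0.13 × 0.03 = 0.0006325
Marginal likelihood of the evidence = 0.11637.
P(garment 4 | evidence) = 0.040314 / 0.11637 ≈ 0.346
P(garment 5 | evidence) = 0.075425 / 0.11637 ≈ 0.648
P(garment 6 | evidence) = 0.0006325 / 0.11637 ≈ 0.005

0.346, 0.648, 0.005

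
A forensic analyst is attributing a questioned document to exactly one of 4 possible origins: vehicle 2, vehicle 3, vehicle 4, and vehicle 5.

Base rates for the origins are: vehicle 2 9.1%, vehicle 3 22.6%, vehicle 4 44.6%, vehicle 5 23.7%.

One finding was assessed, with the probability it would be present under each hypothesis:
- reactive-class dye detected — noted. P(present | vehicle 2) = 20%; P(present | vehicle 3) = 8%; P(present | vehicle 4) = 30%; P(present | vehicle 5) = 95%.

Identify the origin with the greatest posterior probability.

vehicle 5

By Bayes' rule, the unnormalized weight for each hypothesis is prior × likelihood:
  vehicle 2: 0.091 × 0.20 = 0.0182
  vehicle 3: 0.226 × 0.08 = 0.01808
  vehicle 4: 0.446 × 0.30 = 0.1338
  vehicle 5: 0.237 × 0.95 = 0.22515
Normalizing constant Z = 0.0182 + 0.01808 + 0.1338 + 0.22515 = 0.39523.
P(vehicle 2 | evidence) ≈ 0.0182 / 0.39523 ≈ 0.046
P(vehicle 3 | evidence) ≈ 0.01808 / 0.39523 ≈ 0.046
P(vehicle 4 | evidence) ≈ 0.1338 / 0.39523 ≈ 0.339
P(vehicle 5 | evidence) ≈ 0.22515 / 0.39523 ≈ 0.570
The largest is 0.570, so vehicle 5 is most probable.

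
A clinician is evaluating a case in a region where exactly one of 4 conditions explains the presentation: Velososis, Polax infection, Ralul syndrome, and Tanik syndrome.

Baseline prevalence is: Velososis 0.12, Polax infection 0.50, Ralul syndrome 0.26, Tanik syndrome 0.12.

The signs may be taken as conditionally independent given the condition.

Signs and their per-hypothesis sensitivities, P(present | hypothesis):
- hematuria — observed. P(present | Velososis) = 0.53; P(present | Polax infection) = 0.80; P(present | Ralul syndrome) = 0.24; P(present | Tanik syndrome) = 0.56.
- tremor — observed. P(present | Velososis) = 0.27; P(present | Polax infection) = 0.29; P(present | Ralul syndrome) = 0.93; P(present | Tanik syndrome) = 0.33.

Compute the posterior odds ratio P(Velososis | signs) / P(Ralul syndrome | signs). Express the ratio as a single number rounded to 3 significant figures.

The normalizing constant cancels in an odds ratio, so compute prior × likelihood for the two hypotheses only:
  Velososis: 0.12 × 0.53 × 0.27 = 0.017172
  Ralul syndrome: 0.26 × 0.24 × 0.93 = 0.058032
Posterior odds = 0.017172 / 0.058032 ≈ 0.296.

0.296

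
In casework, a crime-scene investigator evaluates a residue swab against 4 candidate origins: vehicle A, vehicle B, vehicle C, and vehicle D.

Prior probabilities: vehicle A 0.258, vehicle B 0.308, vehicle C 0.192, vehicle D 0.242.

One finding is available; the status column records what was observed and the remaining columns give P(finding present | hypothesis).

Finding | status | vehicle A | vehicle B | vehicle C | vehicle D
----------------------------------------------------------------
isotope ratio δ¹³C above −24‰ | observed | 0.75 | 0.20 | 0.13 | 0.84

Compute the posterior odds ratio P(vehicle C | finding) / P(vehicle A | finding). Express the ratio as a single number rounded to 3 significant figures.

The normalizing constant cancels in an odds ratio, so compute prior × likelihood for the two hypotheses only:
  vehicle C: 0.192 × 0.13 = 0.02496
  vehicle A: 0.258 × 0.75 = 0.1935
Odds(vehicle C : vehicle A) = 0.02496 / 0.1935 ≈ 0.129.

0.129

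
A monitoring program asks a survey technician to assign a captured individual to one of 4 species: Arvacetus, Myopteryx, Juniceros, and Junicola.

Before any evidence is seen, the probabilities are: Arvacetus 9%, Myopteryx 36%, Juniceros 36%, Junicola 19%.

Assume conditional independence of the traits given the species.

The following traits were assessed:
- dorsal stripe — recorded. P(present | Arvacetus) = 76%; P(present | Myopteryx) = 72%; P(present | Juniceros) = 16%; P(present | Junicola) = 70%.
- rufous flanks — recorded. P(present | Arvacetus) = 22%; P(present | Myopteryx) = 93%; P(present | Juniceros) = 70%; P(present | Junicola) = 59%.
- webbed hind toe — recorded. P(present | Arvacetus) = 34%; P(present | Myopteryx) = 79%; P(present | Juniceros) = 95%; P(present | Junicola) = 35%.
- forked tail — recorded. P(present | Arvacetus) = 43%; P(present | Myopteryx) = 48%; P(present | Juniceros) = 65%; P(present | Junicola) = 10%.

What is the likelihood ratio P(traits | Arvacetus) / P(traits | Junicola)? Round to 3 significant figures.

Joint likelihood of the trait pattern under each hypothesis:
  Arvacetus: 0.76 × 0.22 × 0.34 × 0.43 = 0.024445
  Junicola: 0.70 × 0.59 × 0.35 × 0.10 = 0.014455
Bayes factor = 0.024445 / 0.014455 ≈ 1.69

1.69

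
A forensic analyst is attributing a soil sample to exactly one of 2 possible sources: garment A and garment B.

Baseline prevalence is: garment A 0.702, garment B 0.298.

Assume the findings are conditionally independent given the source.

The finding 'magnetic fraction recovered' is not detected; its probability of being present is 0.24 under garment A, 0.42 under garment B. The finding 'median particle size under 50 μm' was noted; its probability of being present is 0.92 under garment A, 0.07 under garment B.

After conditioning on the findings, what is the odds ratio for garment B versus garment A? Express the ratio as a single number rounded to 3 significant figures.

0.0246

Unnormalized posterior weight (prior times the finding likelihoods) for each of the two hypotheses (using 1 − P(present | H) for each absent finding):
  garment B: 0.298 × (1 − 0.42) × 0.07 = 0.012099
  garment A: 0.702 × (1 − 0.24) × 0.92 = 0.49084
Odds(garment B : garment A) = 0.012099 / 0.49084 ≈ 0.0246.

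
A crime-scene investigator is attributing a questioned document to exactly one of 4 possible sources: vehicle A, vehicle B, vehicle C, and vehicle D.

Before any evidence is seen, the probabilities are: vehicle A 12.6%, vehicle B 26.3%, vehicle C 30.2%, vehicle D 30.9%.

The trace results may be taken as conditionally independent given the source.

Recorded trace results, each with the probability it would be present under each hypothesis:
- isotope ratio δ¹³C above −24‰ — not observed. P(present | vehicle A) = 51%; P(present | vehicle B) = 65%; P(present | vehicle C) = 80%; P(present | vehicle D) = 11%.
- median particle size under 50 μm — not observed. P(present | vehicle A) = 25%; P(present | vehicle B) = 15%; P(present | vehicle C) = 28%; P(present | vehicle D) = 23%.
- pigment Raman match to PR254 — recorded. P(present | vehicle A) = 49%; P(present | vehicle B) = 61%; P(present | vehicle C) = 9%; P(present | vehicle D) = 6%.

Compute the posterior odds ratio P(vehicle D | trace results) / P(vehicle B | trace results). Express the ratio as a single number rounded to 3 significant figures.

Unnormalized posterior weight (prior times the trace result likelihoods) for each of the two hypotheses (using 1 − P(present | H) for each absent trace result):
  vehicle D: 0.309 × (1 − 0.11) × (1 − 0.23) × 0.06 = 0.012705
  vehicle B: 0.263 × (1 − 0.65) × (1 − 0.15) × 0.61 = 0.047728
Odds(vehicle D : vehicle B) = 0.012705 / 0.047728 ≈ 0.266.

0.266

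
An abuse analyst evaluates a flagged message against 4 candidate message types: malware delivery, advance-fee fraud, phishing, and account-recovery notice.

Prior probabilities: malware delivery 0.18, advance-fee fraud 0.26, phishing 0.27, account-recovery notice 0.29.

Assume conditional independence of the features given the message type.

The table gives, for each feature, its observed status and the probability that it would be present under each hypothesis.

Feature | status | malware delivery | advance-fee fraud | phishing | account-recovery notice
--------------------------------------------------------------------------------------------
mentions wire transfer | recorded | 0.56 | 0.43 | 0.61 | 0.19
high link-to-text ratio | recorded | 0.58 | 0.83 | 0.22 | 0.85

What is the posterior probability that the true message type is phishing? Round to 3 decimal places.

0.155

For each hypothesis, the unnormalized posterior weight is prior × product of the feature likelihoods:
  malware delivery: 0.18 × 0.56 × 0.58 = 0.058464
  advance-fee fraud: 0.26 × 0.43 × 0.83 = 0.092794
  phishing: 0.27 × 0.61 × 0.22 = 0.036234
  account-recovery notice: 0.29 × 0.19 × 0.85 = 0.046835
Normalizing constant Z = 0.058464 + 0.092794 + 0.036234 + 0.046835 = 0.23433.
P(phishing | evidence) = 0.036234 / 0.23433 ≈ 0.155.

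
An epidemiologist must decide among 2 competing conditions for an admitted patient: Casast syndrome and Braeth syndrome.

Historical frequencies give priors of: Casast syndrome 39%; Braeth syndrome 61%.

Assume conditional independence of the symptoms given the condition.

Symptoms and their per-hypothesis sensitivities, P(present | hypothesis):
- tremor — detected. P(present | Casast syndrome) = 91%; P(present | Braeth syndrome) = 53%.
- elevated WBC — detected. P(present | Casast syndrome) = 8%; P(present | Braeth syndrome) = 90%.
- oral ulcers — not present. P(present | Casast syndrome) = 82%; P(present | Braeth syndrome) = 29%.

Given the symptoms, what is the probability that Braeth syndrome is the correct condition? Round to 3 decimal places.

By Bayes' rule with conditional independence, the unnormalized weight for each hypothesis is prior × ∏ likelihoods (using 1 − P(present | H) for each absent symptom):
  Casast syndrome: 0.390 × 0.91 × 0.08 × (1 − 0.82) = 0.0051106
  Braeth syndrome: 0.610 × 0.53 × 0.90 × (1 − 0.29) = 0.20659
Normalizing constant Z = 0.0051106 + 0.20659 = 0.2117.
P(Braeth syndrome | evidence) = 0.20659 / 0.2117 ≈ 0.976.

0.976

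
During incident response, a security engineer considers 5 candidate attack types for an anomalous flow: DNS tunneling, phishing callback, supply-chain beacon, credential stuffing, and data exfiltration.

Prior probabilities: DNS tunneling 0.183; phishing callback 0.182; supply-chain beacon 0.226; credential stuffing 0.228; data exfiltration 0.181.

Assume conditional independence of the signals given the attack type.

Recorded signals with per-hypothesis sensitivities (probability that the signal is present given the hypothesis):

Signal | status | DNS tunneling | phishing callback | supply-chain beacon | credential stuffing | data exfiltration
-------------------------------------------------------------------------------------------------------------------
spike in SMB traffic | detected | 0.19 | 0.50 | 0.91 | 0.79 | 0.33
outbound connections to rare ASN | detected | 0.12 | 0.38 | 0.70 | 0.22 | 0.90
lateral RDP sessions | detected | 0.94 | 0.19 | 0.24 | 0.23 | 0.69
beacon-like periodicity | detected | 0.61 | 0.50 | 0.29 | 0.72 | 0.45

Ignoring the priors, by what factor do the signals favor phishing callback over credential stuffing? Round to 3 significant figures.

The Bayes factor is the ratio of the joint likelihoods of the signal pattern under the two hypotheses.
  phishing callback: 0.50 × 0.38 × 0.19 × 0.50 = 0.01805
  credential stuffing: 0.79 × 0.22 × 0.23 × 0.72 = 0.028781
Bayes factor = 0.01805 / 0.028781 ≈ 0.627

0.627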